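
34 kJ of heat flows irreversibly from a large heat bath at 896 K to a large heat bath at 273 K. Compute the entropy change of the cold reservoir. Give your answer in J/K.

The cold reservoir gains heat Q, so ΔS_cold = +Q/T_C = 34000/273 = 125 J/K.

ΔS_cold = 125 J/K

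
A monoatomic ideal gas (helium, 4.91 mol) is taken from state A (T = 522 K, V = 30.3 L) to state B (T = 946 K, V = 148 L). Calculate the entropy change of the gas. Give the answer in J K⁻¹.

Entropy is a state function: ΔS = nC_V ln(T₂/T₁) + nR ln(V₂/V₁), with C_V = 3R/2 = 12.47 J mol⁻¹ K⁻¹ for a monoatomic ideal gas.
ΔS = 4.91 × [12.47 × ln(946/522) + 8.314 × ln(148/30.3)] = 101 J/K.

ΔS = 101 J/K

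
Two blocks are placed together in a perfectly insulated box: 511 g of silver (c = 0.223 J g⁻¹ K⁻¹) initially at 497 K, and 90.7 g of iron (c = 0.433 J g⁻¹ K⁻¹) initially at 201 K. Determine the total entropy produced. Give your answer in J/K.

ΔS_total = 10.2 J/K

Energy balance: T_f = (m₁c₁T₁ + m₂c₂T₂)/(m₁c₁ + m₂c₂) = 421.13 K.
ΔS₁ = m₁c₁ ln(T_f/T₁) = 113.953 × ln(421.13/497) = -18.88 J/K.
ΔS₂ = m₂c₂ ln(T_f/T₂) = 39.2731 × ln(421.13/201) = 29.05 J/K.
ΔS_total = -18.88 + 29.05 = 10.2 J/K.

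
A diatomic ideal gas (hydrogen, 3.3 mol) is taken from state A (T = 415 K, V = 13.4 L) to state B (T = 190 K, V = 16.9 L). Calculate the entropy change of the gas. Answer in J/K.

Entropy is a state function: ΔS = nC_V ln(T₂/T₁) + nR ln(V₂/V₁), with C_V = 5R/2 = 20.79 J mol⁻¹ K⁻¹ for a diatomic ideal gas.
ΔS = 3.3 × [20.79 × ln(190/415) + 8.314 × ln(16.9/13.4)] = -47.2 J/K.

ΔS = -47.2 J/K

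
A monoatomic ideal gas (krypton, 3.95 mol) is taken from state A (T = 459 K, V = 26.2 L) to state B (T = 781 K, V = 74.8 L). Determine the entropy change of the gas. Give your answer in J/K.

Entropy is a state function: ΔS = nC_V ln(T₂/T₁) + nR ln(V₂/V₁), with C_V = 3R/2 = 12.47 J mol⁻¹ K⁻¹ for a monoatomic ideal gas.
ΔS = 3.95 × [12.47 × ln(781/459) + 8.314 × ln(74.8/26.2)] = 60.6 J/K.

ΔS = 60.6 J/K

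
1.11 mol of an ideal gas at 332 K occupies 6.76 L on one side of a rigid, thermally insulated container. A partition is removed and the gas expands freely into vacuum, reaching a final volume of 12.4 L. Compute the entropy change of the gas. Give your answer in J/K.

ΔS_gas = 5.6 J/K

No heat is exchanged and no work is done, so the ideal-gas temperature stays constant.
Entropy is a state function; using a reversible isothermal path, ΔS_gas = nR ln(V₂/V₁) = 1.11 × 8.314 × ln(12.4/6.76) = 5.6 J/K.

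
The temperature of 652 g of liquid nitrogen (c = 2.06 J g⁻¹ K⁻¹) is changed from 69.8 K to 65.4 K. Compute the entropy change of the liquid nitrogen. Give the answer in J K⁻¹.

ΔS = ∫dQ_rev/T = m c ln(T₂/T₁) = 652 × 2.06 × ln(65.4/69.8) = -87.5 J/K.

ΔS = -87.5 J/K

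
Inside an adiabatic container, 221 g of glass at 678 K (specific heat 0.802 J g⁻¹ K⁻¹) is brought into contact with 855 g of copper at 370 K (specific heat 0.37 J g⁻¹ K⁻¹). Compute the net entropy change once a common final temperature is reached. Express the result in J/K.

ΔS_total = 21.7 J/K

Energy balance: T_f = (m₁c₁T₁ + m₂c₂T₂)/(m₁c₁ + m₂c₂) = 480.6 K.
ΔS₁ = m₁c₁ ln(T_f/T₁) = 177.242 × ln(480.6/678) = -60.99 J/K.
ΔS₂ = m₂c₂ ln(T_f/T₂) = 316.35 × ln(480.6/370) = 82.73 J/K.
ΔS_total = -60.99 + 82.73 = 21.7 J/K.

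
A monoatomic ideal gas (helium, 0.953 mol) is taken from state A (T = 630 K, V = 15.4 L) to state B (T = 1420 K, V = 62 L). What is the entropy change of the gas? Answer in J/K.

Entropy is a state function: ΔS = nC_V ln(T₂/T₁) + nR ln(V₂/V₁), with C_V = 3R/2 = 12.47 J mol⁻¹ K⁻¹ for a monoatomic ideal gas.
ΔS = 0.953 × [12.47 × ln(1420/630) + 8.314 × ln(62/15.4)] = 20.7 J/K.

ΔS = 20.7 J/K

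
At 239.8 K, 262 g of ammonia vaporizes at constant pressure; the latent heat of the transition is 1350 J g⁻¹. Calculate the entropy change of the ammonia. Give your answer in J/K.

ΔS = 1470 J/K

Heat absorbed by the substance: Q = mL = 262 × 1350 = 353700 J.
At constant T, ΔS = Q_rev/T = 353700 / 239.8 = 1470 J/K.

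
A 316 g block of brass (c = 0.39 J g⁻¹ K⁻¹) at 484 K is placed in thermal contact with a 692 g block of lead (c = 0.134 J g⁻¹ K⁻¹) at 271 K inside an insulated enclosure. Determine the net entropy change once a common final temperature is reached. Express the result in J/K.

Energy balance: T_f = (m₁c₁T₁ + m₂c₂T₂)/(m₁c₁ + m₂c₂) = 392.55 K.
ΔS₁ = m₁c₁ ln(T_f/T₁) = 123.24 × ln(392.55/484) = -25.81 J/K.
ΔS₂ = m₂c₂ ln(T_f/T₂) = 92.728 × ln(392.55/271) = 34.36 J/K.
ΔS_total = -25.81 + 34.36 = 8.55 J/K.

ΔS_total = 8.55 J/K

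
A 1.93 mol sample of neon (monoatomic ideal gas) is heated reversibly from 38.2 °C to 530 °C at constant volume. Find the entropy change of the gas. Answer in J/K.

ΔS = 22.8 J/K

In kelvin: T₁ = 311.35 K, T₂ = 803.15 K. At constant volume, ΔS = nC_V ln(T₂/T₁) with C_V = 3R/2 = 12.47 J mol⁻¹ K⁻¹.
ΔS = 1.93 × 12.47 × ln(803.15/311.35) = 22.8 J/K.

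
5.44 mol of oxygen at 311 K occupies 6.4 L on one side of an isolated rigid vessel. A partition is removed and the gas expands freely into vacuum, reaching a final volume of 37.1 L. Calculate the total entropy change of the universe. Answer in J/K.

For an ideal gas in free expansion Q = 0 and W = 0, so T is unchanged.
Entropy is a state function; using a reversible isothermal path, ΔS_gas = nR ln(V₂/V₁) = 5.44 × 8.314 × ln(37.1/6.4) = 79.5 J/K.
The insulated surroundings exchange no heat, so ΔS_surr = 0 and ΔS_universe = ΔS_gas.

ΔS_universe = 79.5 J/K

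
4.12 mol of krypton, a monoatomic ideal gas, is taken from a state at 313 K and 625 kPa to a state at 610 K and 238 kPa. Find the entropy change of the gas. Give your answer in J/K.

ΔS = 90.2 J/K

ΔS = nC_p ln(T₂/T₁) − nR ln(P₂/P₁), with C_p = 5R/2 = 20.79 J mol⁻¹ K⁻¹ for a monoatomic ideal gas.
ΔS = 4.12 × [20.79 × ln(610/313) − 8.314 × ln(238/625)] = 90.2 J/K.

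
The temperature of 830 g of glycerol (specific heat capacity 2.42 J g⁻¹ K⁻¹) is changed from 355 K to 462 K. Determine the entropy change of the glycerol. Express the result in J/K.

ΔS = ∫dQ_rev/T = m c ln(T₂/T₁) = 830 × 2.42 × ln(462/355) = 529 J/K.

ΔS = 529 J/K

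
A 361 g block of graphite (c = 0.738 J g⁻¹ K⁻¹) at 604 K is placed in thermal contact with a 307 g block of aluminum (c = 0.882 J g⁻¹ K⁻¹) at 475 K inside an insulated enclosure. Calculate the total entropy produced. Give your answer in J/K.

Energy balance: T_f = (m₁c₁T₁ + m₂c₂T₂)/(m₁c₁ + m₂c₂) = 538.98 K.
ΔS₁ = m₁c₁ ln(T_f/T₁) = 266.418 × ln(538.98/604) = -30.345 J/K.
ΔS₂ = m₂c₂ ln(T_f/T₂) = 270.774 × ln(538.98/475) = 34.214 J/K.
ΔS_total = -30.345 + 34.214 = 3.87 J/K.

ΔS_total = 3.87 J/K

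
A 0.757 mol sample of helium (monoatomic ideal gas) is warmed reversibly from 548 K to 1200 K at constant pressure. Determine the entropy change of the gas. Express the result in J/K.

ΔS = 12.3 J/K

At constant pressure, ΔS = nC_p ln(T₂/T₁) with C_p = 5R/2 = 20.79 J mol⁻¹ K⁻¹.
ΔS = 0.757 × 20.79 × ln(1200/548) = 12.3 J/K.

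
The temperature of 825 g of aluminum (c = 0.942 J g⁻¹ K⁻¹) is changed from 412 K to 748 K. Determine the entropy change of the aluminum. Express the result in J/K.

ΔS = ∫dQ_rev/T = m c ln(T₂/T₁) = 825 × 0.942 × ln(748/412) = 463 J/K.

ΔS = 463 J/K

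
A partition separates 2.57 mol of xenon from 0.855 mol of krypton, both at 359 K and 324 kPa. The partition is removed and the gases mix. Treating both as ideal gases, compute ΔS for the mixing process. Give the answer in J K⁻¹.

ΔS_mix = 16 J/K

Mole fractions: x_A = 2.57/3.42 = 0.75, x_B = 0.25.
ΔS_mix = −R(n_A ln x_A + n_B ln x_B) = −8.314 × (2.57 ln 0.75 + 0.855 ln 0.25) = 16 J/K.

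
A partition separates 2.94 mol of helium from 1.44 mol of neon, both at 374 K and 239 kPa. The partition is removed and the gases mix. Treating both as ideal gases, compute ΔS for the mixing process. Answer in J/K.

ΔS_mix = 23.1 J/K

Mole fractions: x_A = 2.94/4.38 = 0.671, x_B = 0.329.
ΔS_mix = −R(n_A ln x_A + n_B ln x_B) = −8.314 × (2.94 ln 0.671 + 1.44 ln 0.329) = 23.1 J/K.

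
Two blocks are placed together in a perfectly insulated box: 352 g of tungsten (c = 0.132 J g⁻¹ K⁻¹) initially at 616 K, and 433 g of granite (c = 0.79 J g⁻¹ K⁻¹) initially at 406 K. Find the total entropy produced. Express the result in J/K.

Energy balance: T_f = (m₁c₁T₁ + m₂c₂T₂)/(m₁c₁ + m₂c₂) = 431.11 K.
ΔS₁ = m₁c₁ ln(T_f/T₁) = 46.464 × ln(431.11/616) = -16.58 J/K.
ΔS₂ = m₂c₂ ln(T_f/T₂) = 342.07 × ln(431.11/406) = 20.53 J/K.
ΔS_total = -16.58 + 20.53 = 3.95 J/K.

ΔS_total = 3.95 J/K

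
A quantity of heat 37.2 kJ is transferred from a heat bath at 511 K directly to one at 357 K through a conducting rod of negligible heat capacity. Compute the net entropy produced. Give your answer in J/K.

ΔS_total = 31.4 J/K

ΔS_hot = −Q/T_H = −37200/511 = -72.8 J/K and ΔS_cold = +Q/T_C = 37200/357 = 104.2 J/K.
ΔS_total = -72.8 + 104.2 = 31.4 J/K, positive as the second law requires.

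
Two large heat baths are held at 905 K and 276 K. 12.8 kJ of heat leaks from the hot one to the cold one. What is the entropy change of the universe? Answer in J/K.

ΔS_total = 32.2 J/K

ΔS_hot = −Q/T_H = −12800/905 = -14.14 J/K and ΔS_cold = +Q/T_C = 12800/276 = 46.38 J/K.
ΔS_total = -14.14 + 46.38 = 32.2 J/K, positive as the second law requires.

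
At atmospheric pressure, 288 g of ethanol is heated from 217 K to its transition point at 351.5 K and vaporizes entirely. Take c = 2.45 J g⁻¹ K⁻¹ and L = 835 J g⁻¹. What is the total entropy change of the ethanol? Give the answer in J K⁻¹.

ΔS = 1020 J/K

Warming step: ΔS₁ = m c ln(T_tr/T_i) = 288 × 2.45 × ln(351.5/217) = 340.3 J/K.
Phase change: ΔS₂ = +mL/T_tr = 288 × 835 / 351.5 = 684.2 J/K.
ΔS_total = (340.3) + (684.2) = 1020 J/K.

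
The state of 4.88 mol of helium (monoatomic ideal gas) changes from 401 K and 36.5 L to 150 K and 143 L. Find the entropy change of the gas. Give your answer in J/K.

Entropy is a state function: ΔS = nC_V ln(T₂/T₁) + nR ln(V₂/V₁), with C_V = 3R/2 = 12.47 J mol⁻¹ K⁻¹ for a monoatomic ideal gas.
ΔS = 4.88 × [12.47 × ln(150/401) + 8.314 × ln(143/36.5)] = -4.44 J/K.

ΔS = -4.44 J/K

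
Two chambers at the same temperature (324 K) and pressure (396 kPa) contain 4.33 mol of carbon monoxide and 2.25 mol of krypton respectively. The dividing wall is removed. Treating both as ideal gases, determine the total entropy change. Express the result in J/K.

ΔS_mix = 35.1 J/K

Mole fractions: x_A = 4.33/6.58 = 0.658, x_B = 0.342.
ΔS_mix = −R(n_A ln x_A + n_B ln x_B) = −8.314 × (4.33 ln 0.658 + 2.25 ln 0.342) = 35.1 J/K.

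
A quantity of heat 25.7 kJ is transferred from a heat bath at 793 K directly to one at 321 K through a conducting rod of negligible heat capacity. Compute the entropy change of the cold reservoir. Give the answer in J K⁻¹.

ΔS_cold = 80.1 J/K

The cold reservoir gains heat Q, so ΔS_cold = +Q/T_C = 25700/321 = 80.1 J/K.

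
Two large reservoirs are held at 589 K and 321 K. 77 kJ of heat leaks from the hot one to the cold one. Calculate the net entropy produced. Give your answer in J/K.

ΔS_hot = −Q/T_H = −77000/589 = -130.7 J/K and ΔS_cold = +Q/T_C = 77000/321 = 239.9 J/K.
ΔS_total = -130.7 + 239.9 = 109 J/K, positive as the second law requires.

ΔS_total = 109 J/K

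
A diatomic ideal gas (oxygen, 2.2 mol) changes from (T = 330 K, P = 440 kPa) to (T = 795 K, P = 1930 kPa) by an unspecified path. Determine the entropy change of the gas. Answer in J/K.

ΔS = 29.2 J/K

ΔS = nC_p ln(T₂/T₁) − nR ln(P₂/P₁), with C_p = 7R/2 = 29.1 J mol⁻¹ K⁻¹ for a diatomic ideal gas.
ΔS = 2.2 × [29.1 × ln(795/330) − 8.314 × ln(1930/440)] = 29.2 J/K.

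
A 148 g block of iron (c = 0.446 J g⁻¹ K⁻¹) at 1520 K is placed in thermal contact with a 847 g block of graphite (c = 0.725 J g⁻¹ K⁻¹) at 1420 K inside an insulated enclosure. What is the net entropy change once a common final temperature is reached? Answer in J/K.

Energy balance: T_f = (m₁c₁T₁ + m₂c₂T₂)/(m₁c₁ + m₂c₂) = 1429.7 K.
ΔS₁ = m₁c₁ ln(T_f/T₁) = 66.008 × ln(1429.7/1520) = -4.042 J/K.
ΔS₂ = m₂c₂ ln(T_f/T₂) = 614.075 × ln(1429.7/1420) = 4.183 J/K.
ΔS_total = -4.042 + 4.183 = 0.141 J/K.

ΔS_total = 0.141 J/K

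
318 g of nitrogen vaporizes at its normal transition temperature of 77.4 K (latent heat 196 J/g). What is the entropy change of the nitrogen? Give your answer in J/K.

Heat absorbed by the substance: Q = mL = 318 × 196 = 62328 J.
At constant T, ΔS = Q_rev/T = 62328 / 77.4 = 805 J/K.

ΔS = 805 J/K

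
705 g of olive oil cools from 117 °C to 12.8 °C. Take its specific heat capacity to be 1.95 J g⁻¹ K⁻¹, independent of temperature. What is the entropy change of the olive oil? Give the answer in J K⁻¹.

ΔS = -427 J/K

In kelvin: T₁ = 390.15 K, T₂ = 285.95 K. ΔS = ∫dQ_rev/T = m c ln(T₂/T₁) = 705 × 1.95 × ln(285.95/390.15) = -427 J/K.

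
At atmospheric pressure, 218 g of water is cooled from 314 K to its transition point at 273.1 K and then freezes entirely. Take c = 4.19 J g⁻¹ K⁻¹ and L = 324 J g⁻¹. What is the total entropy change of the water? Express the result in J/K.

Cooling step: ΔS₁ = m c ln(T_tr/T_i) = 218 × 4.19 × ln(273.1/314) = -127.5 J/K.
Phase change: ΔS₂ = −mL/T_tr = −218 × 324 / 273.1 = -258.6 J/K.
ΔS_total = (-127.5) + (-258.6) = -386 J/K.

ΔS = -386 J/K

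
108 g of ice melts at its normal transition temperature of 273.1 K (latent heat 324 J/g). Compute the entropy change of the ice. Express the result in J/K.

ΔS = 128 J/K

Heat absorbed by the substance: Q = mL = 108 × 324 = 34992 J.
At constant T, ΔS = Q_rev/T = 34992 / 273.1 = 128 J/K.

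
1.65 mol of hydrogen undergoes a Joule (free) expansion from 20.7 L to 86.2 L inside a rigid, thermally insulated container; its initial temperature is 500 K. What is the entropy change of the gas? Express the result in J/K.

For an ideal gas in free expansion Q = 0 and W = 0, so T is unchanged.
Entropy is a state function; using a reversible isothermal path, ΔS_gas = nR ln(V₂/V₁) = 1.65 × 8.314 × ln(86.2/20.7) = 19.6 J/K.

ΔS_gas = 19.6 J/K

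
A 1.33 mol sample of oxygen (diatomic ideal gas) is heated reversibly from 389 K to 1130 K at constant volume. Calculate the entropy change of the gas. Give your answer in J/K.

At constant volume, ΔS = nC_V ln(T₂/T₁) with C_V = 5R/2 = 20.79 J mol⁻¹ K⁻¹.
ΔS = 1.33 × 20.79 × ln(1130/389) = 29.5 J/K.

ΔS = 29.5 J/K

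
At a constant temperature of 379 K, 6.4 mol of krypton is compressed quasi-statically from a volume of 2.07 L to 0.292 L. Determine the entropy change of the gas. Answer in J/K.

ΔS_gas = -104 J/K

For an isothermal ideal gas ΔS_gas = nR ln(V₂/V₁) = 6.4 × 8.314 × ln(0.292/2.07) = -104 J/K.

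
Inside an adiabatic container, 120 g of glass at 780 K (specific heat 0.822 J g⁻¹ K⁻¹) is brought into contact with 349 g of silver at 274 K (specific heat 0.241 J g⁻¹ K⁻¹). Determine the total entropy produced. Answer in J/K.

ΔS_total = 23.2 J/K

Energy balance: T_f = (m₁c₁T₁ + m₂c₂T₂)/(m₁c₁ + m₂c₂) = 547.12 K.
ΔS₁ = m₁c₁ ln(T_f/T₁) = 98.64 × ln(547.12/780) = -34.98 J/K.
ΔS₂ = m₂c₂ ln(T_f/T₂) = 84.109 × ln(547.12/274) = 58.16 J/K.
ΔS_total = -34.98 + 58.16 = 23.2 J/K.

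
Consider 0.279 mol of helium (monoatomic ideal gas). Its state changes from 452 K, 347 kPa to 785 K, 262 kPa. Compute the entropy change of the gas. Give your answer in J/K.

ΔS = nC_p ln(T₂/T₁) − nR ln(P₂/P₁), with C_p = 5R/2 = 20.79 J mol⁻¹ K⁻¹ for a monoatomic ideal gas.
ΔS = 0.279 × [20.79 × ln(785/452) − 8.314 × ln(262/347)] = 3.85 J/K.

ΔS = 3.85 J/K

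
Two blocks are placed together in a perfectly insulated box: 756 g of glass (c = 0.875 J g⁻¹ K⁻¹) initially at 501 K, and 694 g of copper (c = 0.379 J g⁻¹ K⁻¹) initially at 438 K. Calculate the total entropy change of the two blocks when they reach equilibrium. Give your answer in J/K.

ΔS_total = 1.67 J/K

Energy balance: T_f = (m₁c₁T₁ + m₂c₂T₂)/(m₁c₁ + m₂c₂) = 483.08 K.
ΔS₁ = m₁c₁ ln(T_f/T₁) = 661.5 × ln(483.08/501) = -24.1 J/K.
ΔS₂ = m₂c₂ ln(T_f/T₂) = 263.026 × ln(483.08/438) = 25.77 J/K.
ΔS_total = -24.1 + 25.77 = 1.67 J/K.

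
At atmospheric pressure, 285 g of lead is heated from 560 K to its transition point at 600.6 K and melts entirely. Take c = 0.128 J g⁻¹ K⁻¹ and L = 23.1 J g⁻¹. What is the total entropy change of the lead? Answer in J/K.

Warming step: ΔS₁ = m c ln(T_tr/T_i) = 285 × 0.128 × ln(600.6/560) = 2.553 J/K.
Phase change: ΔS₂ = +mL/T_tr = 285 × 23.1 / 600.6 = 10.96 J/K.
ΔS_total = (2.553) + (10.96) = 13.5 J/K.

ΔS = 13.5 J/K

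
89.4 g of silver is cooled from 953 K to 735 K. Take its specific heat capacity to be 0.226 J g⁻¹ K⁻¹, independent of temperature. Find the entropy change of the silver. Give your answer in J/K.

ΔS = -5.25 J/K

ΔS = ∫dQ_rev/T = m c ln(T₂/T₁) = 89.4 × 0.226 × ln(735/953) = -5.25 J/K.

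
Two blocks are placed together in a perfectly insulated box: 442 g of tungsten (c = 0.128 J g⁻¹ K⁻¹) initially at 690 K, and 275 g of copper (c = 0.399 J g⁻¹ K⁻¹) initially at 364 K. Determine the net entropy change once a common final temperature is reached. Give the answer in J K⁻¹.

ΔS_total = 8.05 J/K

Energy balance: T_f = (m₁c₁T₁ + m₂c₂T₂)/(m₁c₁ + m₂c₂) = 474.91 K.
ΔS₁ = m₁c₁ ln(T_f/T₁) = 56.576 × ln(474.91/690) = -21.135 J/K.
ΔS₂ = m₂c₂ ln(T_f/T₂) = 109.725 × ln(474.91/364) = 29.183 J/K.
ΔS_total = -21.135 + 29.183 = 8.05 J/K.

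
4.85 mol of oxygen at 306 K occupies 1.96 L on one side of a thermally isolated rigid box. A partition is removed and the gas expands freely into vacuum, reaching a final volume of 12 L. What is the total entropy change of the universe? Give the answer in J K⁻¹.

No heat is exchanged and no work is done, so the ideal-gas temperature stays constant.
Entropy is a state function; using a reversible isothermal path, ΔS_gas = nR ln(V₂/V₁) = 4.85 × 8.314 × ln(12/1.96) = 73.1 J/K.
The insulated surroundings exchange no heat, so ΔS_surr = 0 and ΔS_universe = ΔS_gas.

ΔS_universe = 73.1 J/K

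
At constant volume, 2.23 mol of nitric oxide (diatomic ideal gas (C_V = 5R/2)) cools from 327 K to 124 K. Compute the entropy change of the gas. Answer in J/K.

At constant volume, ΔS = nC_V ln(T₂/T₁) with C_V = 5R/2 = 20.79 J mol⁻¹ K⁻¹.
ΔS = 2.23 × 20.79 × ln(124/327) = -44.9 J/K.

ΔS = -44.9 J/K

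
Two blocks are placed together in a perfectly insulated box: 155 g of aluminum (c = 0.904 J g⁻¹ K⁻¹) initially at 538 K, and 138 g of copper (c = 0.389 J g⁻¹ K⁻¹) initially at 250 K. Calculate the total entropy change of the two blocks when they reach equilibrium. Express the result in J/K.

Energy balance: T_f = (m₁c₁T₁ + m₂c₂T₂)/(m₁c₁ + m₂c₂) = 458.23 K.
ΔS₁ = m₁c₁ ln(T_f/T₁) = 140.12 × ln(458.23/538) = -22.49 J/K.
ΔS₂ = m₂c₂ ln(T_f/T₂) = 53.682 × ln(458.23/250) = 32.53 J/K.
ΔS_total = -22.49 + 32.53 = 10 J/K.

ΔS_total = 10 J/K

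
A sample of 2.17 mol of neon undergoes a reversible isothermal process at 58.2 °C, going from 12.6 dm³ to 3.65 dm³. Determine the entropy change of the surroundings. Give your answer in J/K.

For an isothermal ideal gas ΔS_gas = nR ln(V₂/V₁) = 2.17 × 8.314 × ln(3.65/12.6) = -22.4 J/K.
The process is reversible, so ΔS_surr = −ΔS_gas = 22.4 J/K and ΔS_universe = 0.

ΔS_surr = 22.4 J/K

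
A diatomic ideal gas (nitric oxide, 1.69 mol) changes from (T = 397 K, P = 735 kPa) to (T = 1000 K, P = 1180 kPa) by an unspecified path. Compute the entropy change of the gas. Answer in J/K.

ΔS = nC_p ln(T₂/T₁) − nR ln(P₂/P₁), with C_p = 7R/2 = 29.1 J mol⁻¹ K⁻¹ for a diatomic ideal gas.
ΔS = 1.69 × [29.1 × ln(1000/397) − 8.314 × ln(1180/735)] = 38.8 J/K.

ΔS = 38.8 J/K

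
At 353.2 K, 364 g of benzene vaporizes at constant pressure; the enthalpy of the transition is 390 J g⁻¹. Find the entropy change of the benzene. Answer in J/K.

Heat absorbed by the substance: Q = mL = 364 × 390 = 141960 J.
At constant T, ΔS = Q_rev/T = 141960 / 353.2 = 402 J/K.

ΔS = 402 J/K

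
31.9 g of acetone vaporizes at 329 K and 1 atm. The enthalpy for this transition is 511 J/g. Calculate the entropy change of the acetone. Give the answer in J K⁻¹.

Heat absorbed by the substance: Q = mL = 31.9 × 511 = 16300.9 J.
At constant T, ΔS = Q_rev/T = 16300.9 / 329 = 49.5 J/K.

ΔS = 49.5 J/K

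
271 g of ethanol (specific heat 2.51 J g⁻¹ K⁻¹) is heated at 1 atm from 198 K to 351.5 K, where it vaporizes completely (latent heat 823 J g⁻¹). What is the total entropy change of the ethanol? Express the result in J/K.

Warming step: ΔS₁ = m c ln(T_tr/T_i) = 271 × 2.51 × ln(351.5/198) = 390.4 J/K.
Phase change: ΔS₂ = +mL/T_tr = 271 × 823 / 351.5 = 634.5 J/K.
ΔS_total = (390.4) + (634.5) = 1020 J/K.

ΔS = 1020 J/K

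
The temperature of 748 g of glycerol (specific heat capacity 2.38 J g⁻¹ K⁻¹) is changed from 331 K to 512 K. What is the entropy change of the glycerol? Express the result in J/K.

ΔS = ∫dQ_rev/T = m c ln(T₂/T₁) = 748 × 2.38 × ln(512/331) = 777 J/K.

ΔS = 777 J/K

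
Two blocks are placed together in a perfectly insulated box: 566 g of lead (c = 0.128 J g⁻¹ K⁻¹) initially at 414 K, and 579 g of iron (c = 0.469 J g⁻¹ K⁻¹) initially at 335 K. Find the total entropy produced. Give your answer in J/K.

Energy balance: T_f = (m₁c₁T₁ + m₂c₂T₂)/(m₁c₁ + m₂c₂) = 351.64 K.
ΔS₁ = m₁c₁ ln(T_f/T₁) = 72.448 × ln(351.64/414) = -11.83 J/K.
ΔS₂ = m₂c₂ ln(T_f/T₂) = 271.551 × ln(351.64/335) = 13.16 J/K.
ΔS_total = -11.83 + 13.16 = 1.33 J/K.

ΔS_total = 1.33 J/K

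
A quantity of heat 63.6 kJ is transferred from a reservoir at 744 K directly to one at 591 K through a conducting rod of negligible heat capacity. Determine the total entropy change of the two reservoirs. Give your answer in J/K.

ΔS_total = 22.1 J/K

ΔS_hot = −Q/T_H = −63600/744 = -85.48 J/K and ΔS_cold = +Q/T_C = 63600/591 = 107.6 J/K.
ΔS_total = -85.48 + 107.6 = 22.1 J/K, positive as the second law requires.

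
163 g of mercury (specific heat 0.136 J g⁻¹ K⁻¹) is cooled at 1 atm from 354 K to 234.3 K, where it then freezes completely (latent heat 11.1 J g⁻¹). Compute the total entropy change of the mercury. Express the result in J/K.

Cooling step: ΔS₁ = m c ln(T_tr/T_i) = 163 × 0.136 × ln(234.3/354) = -9.149 J/K.
Phase change: ΔS₂ = −mL/T_tr = −163 × 11.1 / 234.3 = -7.722 J/K.
ΔS_total = (-9.149) + (-7.722) = -16.9 J/K.

ΔS = -16.9 J/K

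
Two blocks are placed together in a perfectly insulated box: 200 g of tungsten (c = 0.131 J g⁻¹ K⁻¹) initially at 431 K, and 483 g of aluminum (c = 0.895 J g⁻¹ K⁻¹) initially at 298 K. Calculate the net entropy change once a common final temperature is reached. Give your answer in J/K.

Energy balance: T_f = (m₁c₁T₁ + m₂c₂T₂)/(m₁c₁ + m₂c₂) = 305.6 K.
ΔS₁ = m₁c₁ ln(T_f/T₁) = 26.2 × ln(305.6/431) = -9.008 J/K.
ΔS₂ = m₂c₂ ln(T_f/T₂) = 432.285 × ln(305.6/298) = 10.89 J/K.
ΔS_total = -9.008 + 10.89 = 1.88 J/K.

ΔS_total = 1.88 J/K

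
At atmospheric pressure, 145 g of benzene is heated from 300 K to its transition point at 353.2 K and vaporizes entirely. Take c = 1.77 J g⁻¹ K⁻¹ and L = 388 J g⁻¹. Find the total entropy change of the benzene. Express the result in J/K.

ΔS = 201 J/K

Warming step: ΔS₁ = m c ln(T_tr/T_i) = 145 × 1.77 × ln(353.2/300) = 41.9 J/K.
Phase change: ΔS₂ = +mL/T_tr = 145 × 388 / 353.2 = 159.3 J/K.
ΔS_total = (41.9) + (159.3) = 201 J/K.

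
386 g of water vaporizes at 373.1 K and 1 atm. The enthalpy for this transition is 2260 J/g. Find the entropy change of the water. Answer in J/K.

Heat absorbed by the substance: Q = mL = 386 × 2260 = 872360 J.
At constant T, ΔS = Q_rev/T = 872360 / 373.1 = 2340 J/K.

ΔS = 2340 J/K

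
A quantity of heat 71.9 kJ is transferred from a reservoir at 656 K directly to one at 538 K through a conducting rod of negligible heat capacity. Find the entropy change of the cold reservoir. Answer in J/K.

The cold reservoir gains heat Q, so ΔS_cold = +Q/T_C = 71900/538 = 134 J/K.

ΔS_cold = 134 J/K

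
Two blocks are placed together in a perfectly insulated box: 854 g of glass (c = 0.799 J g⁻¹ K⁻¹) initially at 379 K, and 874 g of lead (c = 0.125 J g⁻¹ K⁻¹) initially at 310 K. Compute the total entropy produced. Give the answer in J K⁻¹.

ΔS_total = 1.81 J/K

Energy balance: T_f = (m₁c₁T₁ + m₂c₂T₂)/(m₁c₁ + m₂c₂) = 369.48 K.
ΔS₁ = m₁c₁ ln(T_f/T₁) = 682.346 × ln(369.48/379) = -17.364 J/K.
ΔS₂ = m₂c₂ ln(T_f/T₂) = 109.25 × ln(369.48/310) = 19.175 J/K.
ΔS_total = -17.364 + 19.175 = 1.81 J/K.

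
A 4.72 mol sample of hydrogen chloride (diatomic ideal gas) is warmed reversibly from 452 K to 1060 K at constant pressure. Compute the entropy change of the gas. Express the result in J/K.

At constant pressure, ΔS = nC_p ln(T₂/T₁) with C_p = 7R/2 = 29.1 J mol⁻¹ K⁻¹.
ΔS = 4.72 × 29.1 × ln(1060/452) = 117 J/K.

ΔS = 117 J/K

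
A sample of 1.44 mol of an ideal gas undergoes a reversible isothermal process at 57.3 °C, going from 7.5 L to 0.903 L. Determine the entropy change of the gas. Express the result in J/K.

For an isothermal ideal gas ΔS_gas = nR ln(V₂/V₁) = 1.44 × 8.314 × ln(0.903/7.5) = -25.3 J/K.

ΔS_gas = -25.3 J/K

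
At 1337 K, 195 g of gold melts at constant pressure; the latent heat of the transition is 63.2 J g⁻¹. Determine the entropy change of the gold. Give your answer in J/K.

Heat absorbed by the substance: Q = mL = 195 × 63.2 = 12324 J.
At constant T, ΔS = Q_rev/T = 12324 / 1337 = 9.22 J/K.

ΔS = 9.22 J/K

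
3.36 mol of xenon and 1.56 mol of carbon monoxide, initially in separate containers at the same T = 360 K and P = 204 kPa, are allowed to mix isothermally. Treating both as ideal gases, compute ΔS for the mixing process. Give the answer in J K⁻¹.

ΔS_mix = 25.6 J/K

Mole fractions: x_A = 3.36/4.92 = 0.683, x_B = 0.317.
ΔS_mix = −R(n_A ln x_A + n_B ln x_B) = −8.314 × (3.36 ln 0.683 + 1.56 ln 0.317) = 25.6 J/K.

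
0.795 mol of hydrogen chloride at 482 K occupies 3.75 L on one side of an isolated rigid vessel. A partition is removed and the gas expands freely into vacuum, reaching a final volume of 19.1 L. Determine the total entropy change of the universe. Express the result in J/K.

No heat is exchanged and no work is done, so the ideal-gas temperature stays constant.
Entropy is a state function; using a reversible isothermal path, ΔS_gas = nR ln(V₂/V₁) = 0.795 × 8.314 × ln(19.1/3.75) = 10.8 J/K.
The insulated surroundings exchange no heat, so ΔS_surr = 0 and ΔS_universe = ΔS_gas.

ΔS_universe = 10.8 J/K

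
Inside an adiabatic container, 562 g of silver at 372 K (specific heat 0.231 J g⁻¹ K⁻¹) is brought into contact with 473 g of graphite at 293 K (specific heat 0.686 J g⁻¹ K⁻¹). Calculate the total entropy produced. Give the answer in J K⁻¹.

Energy balance: T_f = (m₁c₁T₁ + m₂c₂T₂)/(m₁c₁ + m₂c₂) = 315.58 K.
ΔS₁ = m₁c₁ ln(T_f/T₁) = 129.822 × ln(315.58/372) = -21.355 J/K.
ΔS₂ = m₂c₂ ln(T_f/T₂) = 324.478 × ln(315.58/293) = 24.084 J/K.
ΔS_total = -21.355 + 24.084 = 2.73 J/K.

ΔS_total = 2.73 J/K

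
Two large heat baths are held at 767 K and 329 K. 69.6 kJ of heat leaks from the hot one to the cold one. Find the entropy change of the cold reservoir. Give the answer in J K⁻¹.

ΔS_cold = 212 J/K

The cold reservoir gains heat Q, so ΔS_cold = +Q/T_C = 69600/329 = 212 J/K.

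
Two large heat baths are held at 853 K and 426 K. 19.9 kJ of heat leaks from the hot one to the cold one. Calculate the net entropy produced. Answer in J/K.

ΔS_hot = −Q/T_H = −19900/853 = -23.33 J/K and ΔS_cold = +Q/T_C = 19900/426 = 46.71 J/K.
ΔS_total = -23.33 + 46.71 = 23.4 J/K, positive as the second law requires.

ΔS_total = 23.4 J/K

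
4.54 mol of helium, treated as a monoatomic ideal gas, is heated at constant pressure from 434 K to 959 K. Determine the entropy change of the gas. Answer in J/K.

At constant pressure, ΔS = nC_p ln(T₂/T₁) with C_p = 5R/2 = 20.79 J mol⁻¹ K⁻¹.
ΔS = 4.54 × 20.79 × ln(959/434) = 74.8 J/K.

ΔS = 74.8 J/K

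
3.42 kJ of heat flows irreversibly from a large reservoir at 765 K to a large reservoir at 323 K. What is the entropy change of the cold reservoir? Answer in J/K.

ΔS_cold = 10.6 J/K

The cold reservoir gains heat Q, so ΔS_cold = +Q/T_C = 3420/323 = 10.6 J/K.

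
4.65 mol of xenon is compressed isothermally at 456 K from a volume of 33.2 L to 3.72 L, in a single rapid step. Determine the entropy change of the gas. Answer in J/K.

Entropy is a state function, so ΔS_gas depends only on the end states.
For an isothermal ideal gas ΔS_gas = nR ln(V₂/V₁) = 4.65 × 8.314 × ln(3.72/33.2) = -84.6 J/K.

ΔS_gas = -84.6 J/K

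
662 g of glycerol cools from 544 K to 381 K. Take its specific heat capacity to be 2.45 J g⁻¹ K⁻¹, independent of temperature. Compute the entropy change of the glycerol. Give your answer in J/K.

ΔS = -578 J/K

ΔS = ∫dQ_rev/T = m c ln(T₂/T₁) = 662 × 2.45 × ln(381/544) = -578 J/K.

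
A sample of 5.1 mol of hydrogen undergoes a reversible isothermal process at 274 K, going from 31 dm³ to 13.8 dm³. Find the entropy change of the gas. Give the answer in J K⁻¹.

ΔS_gas = -34.3 J/K

For an isothermal ideal gas ΔS_gas = nR ln(V₂/V₁) = 5.1 × 8.314 × ln(13.8/31) = -34.3 J/K.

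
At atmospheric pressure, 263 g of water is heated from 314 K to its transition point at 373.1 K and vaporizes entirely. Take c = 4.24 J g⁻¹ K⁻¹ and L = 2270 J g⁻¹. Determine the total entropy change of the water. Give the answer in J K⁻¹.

Warming step: ΔS₁ = m c ln(T_tr/T_i) = 263 × 4.24 × ln(373.1/314) = 192.3 J/K.
Phase change: ΔS₂ = +mL/T_tr = 263 × 2270 / 373.1 = 1600 J/K.
ΔS_total = (192.3) + (1600) = 1790 J/K.

ΔS = 1790 J/K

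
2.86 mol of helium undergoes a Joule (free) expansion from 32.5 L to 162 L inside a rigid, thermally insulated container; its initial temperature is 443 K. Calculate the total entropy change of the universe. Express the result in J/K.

For an ideal gas in free expansion Q = 0 and W = 0, so T is unchanged.
Entropy is a state function; using a reversible isothermal path, ΔS_gas = nR ln(V₂/V₁) = 2.86 × 8.314 × ln(162/32.5) = 38.2 J/K.
The insulated surroundings exchange no heat, so ΔS_surr = 0 and ΔS_universe = ΔS_gas.

ΔS_universe = 38.2 J/K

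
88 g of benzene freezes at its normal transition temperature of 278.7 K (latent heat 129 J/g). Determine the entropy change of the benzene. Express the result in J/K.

ΔS = -40.7 J/K

Heat released by the substance: Q = −mL = −88 × 129 = −11352 J.
At constant T, ΔS = Q_rev/T = −11352 / 278.7 = -40.7 J/K.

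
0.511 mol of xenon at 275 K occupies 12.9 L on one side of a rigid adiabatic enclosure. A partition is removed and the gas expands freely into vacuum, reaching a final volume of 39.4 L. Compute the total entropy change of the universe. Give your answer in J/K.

For an ideal gas in free expansion Q = 0 and W = 0, so T is unchanged.
Entropy is a state function; using a reversible isothermal path, ΔS_gas = nR ln(V₂/V₁) = 0.511 × 8.314 × ln(39.4/12.9) = 4.74 J/K.
The insulated surroundings exchange no heat, so ΔS_surr = 0 and ΔS_universe = ΔS_gas.

ΔS_universe = 4.74 J/K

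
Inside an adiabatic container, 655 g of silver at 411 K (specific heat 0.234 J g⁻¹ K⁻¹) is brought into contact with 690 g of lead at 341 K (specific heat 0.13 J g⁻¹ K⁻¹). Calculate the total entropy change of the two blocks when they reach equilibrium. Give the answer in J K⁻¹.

Energy balance: T_f = (m₁c₁T₁ + m₂c₂T₂)/(m₁c₁ + m₂c₂) = 385.16 K.
ΔS₁ = m₁c₁ ln(T_f/T₁) = 153.27 × ln(385.16/411) = -9.9536 J/K.
ΔS₂ = m₂c₂ ln(T_f/T₂) = 89.7 × ln(385.16/341) = 10.923 J/K.
ΔS_total = -9.9536 + 10.923 = 0.969 J/K.

ΔS_total = 0.969 J/K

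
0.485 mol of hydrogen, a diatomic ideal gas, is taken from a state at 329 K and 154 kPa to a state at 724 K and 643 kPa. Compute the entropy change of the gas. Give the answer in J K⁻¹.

ΔS = 5.37 J/K

ΔS = nC_p ln(T₂/T₁) − nR ln(P₂/P₁), with C_p = 7R/2 = 29.1 J mol⁻¹ K⁻¹ for a diatomic ideal gas.
ΔS = 0.485 × [29.1 × ln(724/329) − 8.314 × ln(643/154)] = 5.37 J/K.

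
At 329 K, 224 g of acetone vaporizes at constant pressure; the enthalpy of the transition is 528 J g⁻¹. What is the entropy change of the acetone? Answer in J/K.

ΔS = 359 J/K

Heat absorbed by the substance: Q = mL = 224 × 528 = 118272 J.
At constant T, ΔS = Q_rev/T = 118272 / 329 = 359 J/K.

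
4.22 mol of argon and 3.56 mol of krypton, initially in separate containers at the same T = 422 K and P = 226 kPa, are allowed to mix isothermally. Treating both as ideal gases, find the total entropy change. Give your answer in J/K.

Mole fractions: x_A = 4.22/7.78 = 0.542, x_B = 0.458.
ΔS_mix = −R(n_A ln x_A + n_B ln x_B) = −8.314 × (4.22 ln 0.542 + 3.56 ln 0.458) = 44.6 J/K.

ΔS_mix = 44.6 J/K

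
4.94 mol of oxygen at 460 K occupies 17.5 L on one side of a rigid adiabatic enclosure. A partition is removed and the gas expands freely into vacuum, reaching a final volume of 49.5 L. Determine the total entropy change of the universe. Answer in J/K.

ΔS_universe = 42.7 J/K

No heat is exchanged and no work is done, so the ideal-gas temperature stays constant.
Entropy is a state function; using a reversible isothermal path, ΔS_gas = nR ln(V₂/V₁) = 4.94 × 8.314 × ln(49.5/17.5) = 42.7 J/K.
The insulated surroundings exchange no heat, so ΔS_surr = 0 and ΔS_universe = ΔS_gas.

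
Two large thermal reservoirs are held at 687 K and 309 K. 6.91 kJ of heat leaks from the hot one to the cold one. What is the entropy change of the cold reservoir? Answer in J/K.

The cold reservoir gains heat Q, so ΔS_cold = +Q/T_C = 6910/309 = 22.4 J/K.

ΔS_cold = 22.4 J/K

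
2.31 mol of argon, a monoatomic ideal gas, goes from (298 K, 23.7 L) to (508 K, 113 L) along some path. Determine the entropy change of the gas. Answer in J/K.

Entropy is a state function: ΔS = nC_V ln(T₂/T₁) + nR ln(V₂/V₁), with C_V = 3R/2 = 12.47 J mol⁻¹ K⁻¹ for a monoatomic ideal gas.
ΔS = 2.31 × [12.47 × ln(508/298) + 8.314 × ln(113/23.7)] = 45.4 J/K.

ΔS = 45.4 J/K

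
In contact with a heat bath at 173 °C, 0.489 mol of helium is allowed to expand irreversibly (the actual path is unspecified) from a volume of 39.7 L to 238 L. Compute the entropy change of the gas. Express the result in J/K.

ΔS_gas = 7.28 J/K

Entropy is a state function, so ΔS_gas depends only on the end states.
For an isothermal ideal gas ΔS_gas = nR ln(V₂/V₁) = 0.489 × 8.314 × ln(238/39.7) = 7.28 J/K.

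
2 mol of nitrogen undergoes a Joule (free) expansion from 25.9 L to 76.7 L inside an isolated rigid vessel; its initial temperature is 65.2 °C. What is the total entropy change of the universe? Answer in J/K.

ΔS_universe = 18.1 J/K

No heat is exchanged and no work is done, so the ideal-gas temperature stays constant.
Entropy is a state function; using a reversible isothermal path, ΔS_gas = nR ln(V₂/V₁) = 2 × 8.314 × ln(76.7/25.9) = 18.1 J/K.
The insulated surroundings exchange no heat, so ΔS_surr = 0 and ΔS_universe = ΔS_gas.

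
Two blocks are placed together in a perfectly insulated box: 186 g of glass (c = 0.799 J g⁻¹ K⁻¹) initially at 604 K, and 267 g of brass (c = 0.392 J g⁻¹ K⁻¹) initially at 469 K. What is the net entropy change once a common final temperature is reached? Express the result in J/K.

ΔS_total = 1.93 J/K

Energy balance: T_f = (m₁c₁T₁ + m₂c₂T₂)/(m₁c₁ + m₂c₂) = 548.21 K.
ΔS₁ = m₁c₁ ln(T_f/T₁) = 148.614 × ln(548.21/604) = -14.4 J/K.
ΔS₂ = m₂c₂ ln(T_f/T₂) = 104.664 × ln(548.21/469) = 16.33 J/K.
ΔS_total = -14.4 + 16.33 = 1.93 J/K.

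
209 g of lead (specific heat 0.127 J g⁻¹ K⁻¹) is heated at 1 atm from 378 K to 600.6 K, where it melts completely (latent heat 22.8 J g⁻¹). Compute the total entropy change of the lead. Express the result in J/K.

Warming step: ΔS₁ = m c ln(T_tr/T_i) = 209 × 0.127 × ln(600.6/378) = 12.29 J/K.
Phase change: ΔS₂ = +mL/T_tr = 209 × 22.8 / 600.6 = 7.934 J/K.
ΔS_total = (12.29) + (7.934) = 20.2 J/K.

ΔS = 20.2 J/K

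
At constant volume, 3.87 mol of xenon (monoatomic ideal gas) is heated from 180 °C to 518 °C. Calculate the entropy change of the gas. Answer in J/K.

ΔS = 26.9 J/K

In kelvin: T₁ = 453.15 K, T₂ = 791.15 K. At constant volume, ΔS = nC_V ln(T₂/T₁) with C_V = 3R/2 = 12.47 J mol⁻¹ K⁻¹.
ΔS = 3.87 × 12.47 × ln(791.15/453.15) = 26.9 J/K.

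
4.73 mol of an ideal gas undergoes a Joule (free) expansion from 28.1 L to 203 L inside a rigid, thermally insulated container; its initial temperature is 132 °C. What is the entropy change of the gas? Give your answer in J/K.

For an ideal gas in free expansion Q = 0 and W = 0, so T is unchanged.
Entropy is a state function; using a reversible isothermal path, ΔS_gas = nR ln(V₂/V₁) = 4.73 × 8.314 × ln(203/28.1) = 77.8 J/K.

ΔS_gas = 77.8 J/K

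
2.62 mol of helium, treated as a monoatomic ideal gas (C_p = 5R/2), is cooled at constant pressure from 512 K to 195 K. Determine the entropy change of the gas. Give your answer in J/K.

ΔS = -52.6 J/K

At constant pressure, ΔS = nC_p ln(T₂/T₁) with C_p = 5R/2 = 20.79 J mol⁻¹ K⁻¹.
ΔS = 2.62 × 20.79 × ln(195/512) = -52.6 J/K.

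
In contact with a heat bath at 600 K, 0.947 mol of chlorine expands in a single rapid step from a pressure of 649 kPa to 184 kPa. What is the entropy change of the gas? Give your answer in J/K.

ΔS_gas = 9.92 J/K

Entropy is a state function, so ΔS_gas depends only on the end states.
For an isothermal ideal gas ΔS_gas = nR ln(P₁/P₂) = 0.947 × 8.314 × ln(649/184) = 9.92 J/K.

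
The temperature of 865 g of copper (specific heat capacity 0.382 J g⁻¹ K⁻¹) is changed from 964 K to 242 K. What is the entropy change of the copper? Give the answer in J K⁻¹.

ΔS = ∫dQ_rev/T = m c ln(T₂/T₁) = 865 × 0.382 × ln(242/964) = -457 J/K.

ΔS = -457 J/K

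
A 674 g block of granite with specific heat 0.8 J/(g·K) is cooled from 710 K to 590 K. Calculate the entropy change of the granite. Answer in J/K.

ΔS = ∫dQ_rev/T = m c ln(T₂/T₁) = 674 × 0.8 × ln(590/710) = -99.8 J/K.

ΔS = -99.8 J/K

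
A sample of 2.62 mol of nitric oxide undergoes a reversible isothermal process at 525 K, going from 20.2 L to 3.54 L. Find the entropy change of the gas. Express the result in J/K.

ΔS_gas = -37.9 J/K

For an isothermal ideal gas ΔS_gas = nR ln(V₂/V₁) = 2.62 × 8.314 × ln(3.54/20.2) = -37.9 J/K.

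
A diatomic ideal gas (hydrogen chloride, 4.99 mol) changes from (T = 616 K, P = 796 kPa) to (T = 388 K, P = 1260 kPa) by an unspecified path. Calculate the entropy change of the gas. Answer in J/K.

ΔS = nC_p ln(T₂/T₁) − nR ln(P₂/P₁), with C_p = 7R/2 = 29.1 J mol⁻¹ K⁻¹ for a diatomic ideal gas.
ΔS = 4.99 × [29.1 × ln(388/616) − 8.314 × ln(1260/796)] = -86.2 J/K.

ΔS = -86.2 J/K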